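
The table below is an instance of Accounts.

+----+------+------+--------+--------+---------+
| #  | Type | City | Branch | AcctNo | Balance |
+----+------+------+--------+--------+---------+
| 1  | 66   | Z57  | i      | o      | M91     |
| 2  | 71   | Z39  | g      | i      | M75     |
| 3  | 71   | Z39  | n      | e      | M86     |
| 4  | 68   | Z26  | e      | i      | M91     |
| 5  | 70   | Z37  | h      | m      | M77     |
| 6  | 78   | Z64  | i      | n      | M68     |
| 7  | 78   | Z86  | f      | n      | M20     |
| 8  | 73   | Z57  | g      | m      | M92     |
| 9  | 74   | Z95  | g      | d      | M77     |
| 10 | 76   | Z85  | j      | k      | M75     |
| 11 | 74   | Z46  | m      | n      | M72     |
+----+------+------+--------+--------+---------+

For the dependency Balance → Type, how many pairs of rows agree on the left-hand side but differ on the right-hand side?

3

Balance=M91: violating pairs (1,4) — 1 pair.
Balance=M75: violating pairs (2,10) — 1 pair.
Balance=M77: violating pairs (5,9) — 1 pair.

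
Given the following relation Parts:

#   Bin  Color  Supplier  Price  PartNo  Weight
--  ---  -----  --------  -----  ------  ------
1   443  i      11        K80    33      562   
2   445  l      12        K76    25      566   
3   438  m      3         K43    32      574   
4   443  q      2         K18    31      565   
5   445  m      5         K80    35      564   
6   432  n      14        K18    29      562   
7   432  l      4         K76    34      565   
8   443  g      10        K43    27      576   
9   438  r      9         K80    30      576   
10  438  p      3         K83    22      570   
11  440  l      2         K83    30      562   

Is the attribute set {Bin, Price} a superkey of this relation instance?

Yes

All 11 rows have distinct {Bin, Price} values, so {Bin, Price} → (all attributes) holds and {Bin, Price} is a superkey.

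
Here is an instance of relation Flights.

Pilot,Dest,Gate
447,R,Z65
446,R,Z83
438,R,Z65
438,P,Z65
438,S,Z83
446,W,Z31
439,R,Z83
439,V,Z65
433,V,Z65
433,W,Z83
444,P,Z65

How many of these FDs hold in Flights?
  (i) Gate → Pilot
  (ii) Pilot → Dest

(i) Gate → Pilot: Gate=Z65: 6 rows → Pilot takes values {447, 438, 439, 433, 444} — violation; Gate=Z83: 4 rows → Pilot takes values {446, 438, 439, 433} — violation — fails.
(ii) Pilot → Dest: Pilot=446: 2 rows → Dest takes values {R, W} — violation; Pilot=438: 3 rows → Dest takes values {R, P, S} — violation; Pilot=439: 2 rows → Dest takes values {R, V} — violation; Pilot=433: 2 rows → Dest takes values {V, W} — violation — fails.
None of the 2 dependencies hold.

0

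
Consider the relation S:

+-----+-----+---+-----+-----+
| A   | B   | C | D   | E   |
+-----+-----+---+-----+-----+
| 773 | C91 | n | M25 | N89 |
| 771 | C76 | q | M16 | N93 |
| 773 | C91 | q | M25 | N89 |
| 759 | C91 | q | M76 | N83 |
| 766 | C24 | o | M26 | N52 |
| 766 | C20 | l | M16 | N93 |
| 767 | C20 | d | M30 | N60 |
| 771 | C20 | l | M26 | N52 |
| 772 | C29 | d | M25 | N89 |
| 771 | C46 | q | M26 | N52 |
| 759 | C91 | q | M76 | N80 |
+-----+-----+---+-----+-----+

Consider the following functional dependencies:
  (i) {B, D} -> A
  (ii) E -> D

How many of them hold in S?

2

(i) {B, D} -> A: every LHS value maps to a single RHS value — holds.
(ii) E -> D: every LHS value maps to a single RHS value — holds.
2 of the 2 dependencies hold.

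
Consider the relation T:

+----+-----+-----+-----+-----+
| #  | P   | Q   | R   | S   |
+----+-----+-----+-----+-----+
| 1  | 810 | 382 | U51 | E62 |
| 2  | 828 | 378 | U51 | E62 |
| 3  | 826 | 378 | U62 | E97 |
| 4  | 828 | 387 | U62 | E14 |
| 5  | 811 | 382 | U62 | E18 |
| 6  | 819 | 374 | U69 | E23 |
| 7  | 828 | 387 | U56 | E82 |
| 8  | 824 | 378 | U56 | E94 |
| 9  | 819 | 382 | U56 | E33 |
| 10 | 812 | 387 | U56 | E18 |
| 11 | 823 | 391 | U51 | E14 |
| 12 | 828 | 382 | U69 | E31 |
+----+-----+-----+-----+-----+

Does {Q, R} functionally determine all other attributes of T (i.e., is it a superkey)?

No

Rows 7 and 10 have the same {Q, R} value (Q=387, R=U56) but are distinct tuples, so {Q, R} does not determine every attribute — not a superkey.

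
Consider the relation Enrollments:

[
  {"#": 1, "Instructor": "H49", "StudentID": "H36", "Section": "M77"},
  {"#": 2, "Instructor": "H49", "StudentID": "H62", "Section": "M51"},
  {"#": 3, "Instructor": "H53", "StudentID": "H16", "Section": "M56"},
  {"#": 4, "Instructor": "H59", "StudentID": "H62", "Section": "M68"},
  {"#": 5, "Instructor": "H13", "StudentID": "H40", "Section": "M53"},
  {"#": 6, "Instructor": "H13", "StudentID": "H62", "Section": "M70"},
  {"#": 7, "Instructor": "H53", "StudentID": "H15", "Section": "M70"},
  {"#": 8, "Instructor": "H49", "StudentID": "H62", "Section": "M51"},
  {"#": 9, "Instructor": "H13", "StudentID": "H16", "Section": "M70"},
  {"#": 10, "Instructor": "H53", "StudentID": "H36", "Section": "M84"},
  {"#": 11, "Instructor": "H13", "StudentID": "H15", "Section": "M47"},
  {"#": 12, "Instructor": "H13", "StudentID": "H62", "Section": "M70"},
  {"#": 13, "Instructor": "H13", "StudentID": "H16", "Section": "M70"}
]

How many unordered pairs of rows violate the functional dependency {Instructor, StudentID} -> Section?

(Instructor=H49, StudentID=H62): all 2 rows agree on Section — 0 pairs.
(Instructor=H13, StudentID=H62): all 2 rows agree on Section — 0 pairs.
(Instructor=H13, StudentID=H16): all 2 rows agree on Section — 0 pairs.

0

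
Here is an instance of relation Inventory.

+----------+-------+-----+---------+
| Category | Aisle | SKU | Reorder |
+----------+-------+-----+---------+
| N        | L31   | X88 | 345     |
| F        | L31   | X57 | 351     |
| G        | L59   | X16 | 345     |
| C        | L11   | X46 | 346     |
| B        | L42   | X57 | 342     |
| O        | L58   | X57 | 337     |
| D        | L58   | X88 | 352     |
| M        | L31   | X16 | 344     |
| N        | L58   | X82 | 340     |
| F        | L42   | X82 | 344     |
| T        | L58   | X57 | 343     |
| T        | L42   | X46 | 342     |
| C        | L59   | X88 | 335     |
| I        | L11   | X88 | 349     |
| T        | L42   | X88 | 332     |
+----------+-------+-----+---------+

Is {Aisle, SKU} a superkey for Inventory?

Two distinct rows share (Aisle=L58, SKU=X57), so {Aisle, SKU} does not determine every attribute — not a superkey.

No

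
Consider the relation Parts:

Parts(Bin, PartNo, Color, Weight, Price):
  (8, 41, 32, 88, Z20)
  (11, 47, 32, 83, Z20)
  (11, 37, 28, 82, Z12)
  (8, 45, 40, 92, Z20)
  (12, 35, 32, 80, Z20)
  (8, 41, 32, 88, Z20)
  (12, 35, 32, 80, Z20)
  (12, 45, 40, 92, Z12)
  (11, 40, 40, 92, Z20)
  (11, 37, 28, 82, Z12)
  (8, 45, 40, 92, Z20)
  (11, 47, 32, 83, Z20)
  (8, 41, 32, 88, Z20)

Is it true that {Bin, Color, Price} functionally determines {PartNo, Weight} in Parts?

Yes

(Bin=8, Color=32, Price=Z20): 3 rows → {PartNo,Weight} = (41, 88), (41, 88), (41, 88) ✓
(Bin=11, Color=32, Price=Z20): 2 rows → {PartNo,Weight} = (47, 83), (47, 83) ✓
(Bin=11, Color=28, Price=Z12): 2 rows → {PartNo,Weight} = (37, 82), (37, 82) ✓
(Bin=8, Color=40, Price=Z20): 2 rows → {PartNo,Weight} = (45, 92), (45, 92) ✓
(Bin=12, Color=32, Price=Z20): 2 rows → {PartNo,Weight} = (35, 80), (35, 80) ✓
(Bin=12, Color=40, Price=Z12): 1 row → {PartNo,Weight} = (45, 92) ✓
(Bin=11, Color=40, Price=Z20): 1 row → {PartNo,Weight} = (40, 92) ✓
Every {Bin, Color, Price} value is associated with a single {PartNo, Weight} value, so {Bin, Color, Price} → {PartNo, Weight} holds.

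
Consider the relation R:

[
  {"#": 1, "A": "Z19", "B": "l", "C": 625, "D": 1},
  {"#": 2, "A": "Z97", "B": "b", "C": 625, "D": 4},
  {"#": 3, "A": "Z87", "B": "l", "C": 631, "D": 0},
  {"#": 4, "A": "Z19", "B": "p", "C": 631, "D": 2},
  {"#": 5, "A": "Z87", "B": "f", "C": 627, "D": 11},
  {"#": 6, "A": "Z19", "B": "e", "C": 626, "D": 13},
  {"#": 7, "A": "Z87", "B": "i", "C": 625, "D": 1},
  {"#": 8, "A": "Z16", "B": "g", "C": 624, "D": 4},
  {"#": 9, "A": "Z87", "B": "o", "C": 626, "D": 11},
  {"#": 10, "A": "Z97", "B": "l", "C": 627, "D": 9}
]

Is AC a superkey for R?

All 10 rows have distinct AC values, so AC → (all attributes) holds and AC is a superkey.

Yes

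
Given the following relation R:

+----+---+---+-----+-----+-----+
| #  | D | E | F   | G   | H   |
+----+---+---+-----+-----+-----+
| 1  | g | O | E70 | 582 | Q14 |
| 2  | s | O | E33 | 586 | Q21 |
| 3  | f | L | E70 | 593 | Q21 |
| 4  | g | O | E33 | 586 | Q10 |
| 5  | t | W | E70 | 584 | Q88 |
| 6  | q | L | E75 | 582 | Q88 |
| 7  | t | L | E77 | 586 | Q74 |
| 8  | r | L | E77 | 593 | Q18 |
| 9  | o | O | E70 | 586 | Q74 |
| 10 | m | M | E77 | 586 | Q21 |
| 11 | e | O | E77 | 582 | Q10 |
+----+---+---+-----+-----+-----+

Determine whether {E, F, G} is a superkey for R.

Rows 2 and 4 have the same {E, F, G} value (E=O, F=E33, G=586) but are distinct tuples, so {E, F, G} does not determine every attribute — not a superkey.

No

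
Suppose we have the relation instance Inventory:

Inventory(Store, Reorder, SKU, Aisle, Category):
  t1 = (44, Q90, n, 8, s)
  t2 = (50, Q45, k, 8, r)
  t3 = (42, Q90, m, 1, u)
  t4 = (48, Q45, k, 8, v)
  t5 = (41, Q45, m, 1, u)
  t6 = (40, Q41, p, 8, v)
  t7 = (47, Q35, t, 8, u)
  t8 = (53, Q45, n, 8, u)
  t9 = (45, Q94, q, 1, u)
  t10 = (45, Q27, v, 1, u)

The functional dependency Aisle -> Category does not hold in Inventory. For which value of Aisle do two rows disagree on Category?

Aisle=8: rows 1, 2, 4, 6, 7, 8 → Category takes values {s, r, v, u} — violation
Aisle=1: rows 3, 5, 9, 10 → Category = u, u, u, u ✓
The only Aisle value with inconsistent Category is Aisle=8.

8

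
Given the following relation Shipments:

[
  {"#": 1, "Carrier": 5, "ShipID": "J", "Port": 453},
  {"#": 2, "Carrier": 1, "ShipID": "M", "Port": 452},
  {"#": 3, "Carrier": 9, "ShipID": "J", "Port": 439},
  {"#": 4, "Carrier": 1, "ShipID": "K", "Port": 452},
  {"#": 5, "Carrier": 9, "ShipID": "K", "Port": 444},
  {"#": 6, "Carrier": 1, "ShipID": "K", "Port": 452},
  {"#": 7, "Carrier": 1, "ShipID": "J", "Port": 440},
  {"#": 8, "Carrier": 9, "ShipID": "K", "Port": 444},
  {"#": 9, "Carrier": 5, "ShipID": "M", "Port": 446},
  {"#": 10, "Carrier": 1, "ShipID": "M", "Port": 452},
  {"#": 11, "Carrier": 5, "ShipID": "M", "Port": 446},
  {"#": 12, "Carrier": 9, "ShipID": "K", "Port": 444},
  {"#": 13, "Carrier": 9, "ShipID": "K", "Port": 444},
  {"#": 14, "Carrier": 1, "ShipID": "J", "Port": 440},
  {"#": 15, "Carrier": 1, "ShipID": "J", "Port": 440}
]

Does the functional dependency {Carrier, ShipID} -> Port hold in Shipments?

Yes

(Carrier=5, ShipID=J): row 1 → Port = 453 ✓
(Carrier=1, ShipID=M): rows 2, 10 → Port = 452, 452 ✓
(Carrier=9, ShipID=J): row 3 → Port = 439 ✓
(Carrier=1, ShipID=K): rows 4, 6 → Port = 452, 452 ✓
(Carrier=9, ShipID=K): rows 5, 8, 12, 13 → Port = 444, 444, 444, 444 ✓
(Carrier=1, ShipID=J): rows 7, 14, 15 → Port = 440, 440, 440 ✓
(Carrier=5, ShipID=M): rows 9, 11 → Port = 446, 446 ✓
Every {Carrier, ShipID} value is associated with a single Port value, so {Carrier, ShipID} -> Port holds.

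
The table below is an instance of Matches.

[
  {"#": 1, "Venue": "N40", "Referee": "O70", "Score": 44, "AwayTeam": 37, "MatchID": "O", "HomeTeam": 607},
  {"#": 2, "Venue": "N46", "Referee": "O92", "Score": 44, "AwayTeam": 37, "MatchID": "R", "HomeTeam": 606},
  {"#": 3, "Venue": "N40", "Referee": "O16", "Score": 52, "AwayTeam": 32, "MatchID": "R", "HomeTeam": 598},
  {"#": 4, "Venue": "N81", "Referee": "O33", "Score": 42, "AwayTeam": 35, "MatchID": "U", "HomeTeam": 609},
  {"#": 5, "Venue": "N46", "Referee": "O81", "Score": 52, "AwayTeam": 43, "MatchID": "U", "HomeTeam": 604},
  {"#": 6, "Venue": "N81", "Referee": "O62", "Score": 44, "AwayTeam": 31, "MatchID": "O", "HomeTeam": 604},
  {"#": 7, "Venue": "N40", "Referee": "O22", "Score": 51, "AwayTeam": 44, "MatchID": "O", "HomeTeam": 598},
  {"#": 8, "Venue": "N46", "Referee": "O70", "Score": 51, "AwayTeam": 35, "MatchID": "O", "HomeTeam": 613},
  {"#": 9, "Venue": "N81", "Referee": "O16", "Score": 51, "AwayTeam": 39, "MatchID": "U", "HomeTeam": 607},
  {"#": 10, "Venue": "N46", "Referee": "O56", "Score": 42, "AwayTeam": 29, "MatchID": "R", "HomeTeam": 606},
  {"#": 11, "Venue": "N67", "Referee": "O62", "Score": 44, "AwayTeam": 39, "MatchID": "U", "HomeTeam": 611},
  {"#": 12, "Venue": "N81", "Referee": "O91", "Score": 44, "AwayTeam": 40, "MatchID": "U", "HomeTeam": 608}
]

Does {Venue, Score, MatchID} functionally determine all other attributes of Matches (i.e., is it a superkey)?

All 12 rows have distinct {Venue, Score, MatchID} values, so {Venue, Score, MatchID} → (all attributes) holds and {Venue, Score, MatchID} is a superkey.

Yes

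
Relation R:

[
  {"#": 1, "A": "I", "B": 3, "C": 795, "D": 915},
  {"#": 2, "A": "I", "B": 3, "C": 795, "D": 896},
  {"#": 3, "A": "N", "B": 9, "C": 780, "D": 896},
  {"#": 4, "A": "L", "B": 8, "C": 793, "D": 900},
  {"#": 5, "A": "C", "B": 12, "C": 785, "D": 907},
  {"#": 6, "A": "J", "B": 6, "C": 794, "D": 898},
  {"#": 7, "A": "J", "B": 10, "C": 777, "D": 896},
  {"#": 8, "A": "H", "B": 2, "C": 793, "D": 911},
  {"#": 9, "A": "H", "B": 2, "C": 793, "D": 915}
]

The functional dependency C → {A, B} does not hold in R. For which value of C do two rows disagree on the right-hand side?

793

C=795: rows 1, 2 → {A,B} = (I, 3), (I, 3) ✓
C=780: row 3 → {A,B} = (N, 9) ✓
C=793: rows 4, 8, 9 → {A,B} takes values {(L, 8), (H, 2)} — violation
C=785: row 5 → {A,B} = (C, 12) ✓
C=794: row 6 → {A,B} = (J, 6) ✓
C=777: row 7 → {A,B} = (J, 10) ✓
The only C value with inconsistent RHS is C=793.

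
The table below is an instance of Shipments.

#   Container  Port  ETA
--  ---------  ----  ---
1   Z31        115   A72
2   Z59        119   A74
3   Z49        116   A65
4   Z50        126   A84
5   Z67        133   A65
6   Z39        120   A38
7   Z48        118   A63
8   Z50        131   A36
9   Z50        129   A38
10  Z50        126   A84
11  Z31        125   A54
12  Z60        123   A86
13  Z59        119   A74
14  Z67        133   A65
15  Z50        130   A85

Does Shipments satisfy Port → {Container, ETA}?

Port=115: row 1 → {Container,ETA} = (Z31, A72) ✓
Port=119: rows 2, 13 → {Container,ETA} = (Z59, A74), (Z59, A74) ✓
Port=116: row 3 → {Container,ETA} = (Z49, A65) ✓
Port=126: rows 4, 10 → {Container,ETA} = (Z50, A84), (Z50, A84) ✓
Port=133: rows 5, 14 → {Container,ETA} = (Z67, A65), (Z67, A65) ✓
Port=120: row 6 → {Container,ETA} = (Z39, A38) ✓
Port=118: row 7 → {Container,ETA} = (Z48, A63) ✓
Port=131: row 8 → {Container,ETA} = (Z50, A36) ✓
Port=129: row 9 → {Container,ETA} = (Z50, A38) ✓
Port=125: row 11 → {Container,ETA} = (Z31, A54) ✓
Port=123: row 12 → {Container,ETA} = (Z60, A86) ✓
Port=130: row 15 → {Container,ETA} = (Z50, A85) ✓
Every Port value is associated with a single {Container, ETA} value, so Port → {Container, ETA} holds.

Yes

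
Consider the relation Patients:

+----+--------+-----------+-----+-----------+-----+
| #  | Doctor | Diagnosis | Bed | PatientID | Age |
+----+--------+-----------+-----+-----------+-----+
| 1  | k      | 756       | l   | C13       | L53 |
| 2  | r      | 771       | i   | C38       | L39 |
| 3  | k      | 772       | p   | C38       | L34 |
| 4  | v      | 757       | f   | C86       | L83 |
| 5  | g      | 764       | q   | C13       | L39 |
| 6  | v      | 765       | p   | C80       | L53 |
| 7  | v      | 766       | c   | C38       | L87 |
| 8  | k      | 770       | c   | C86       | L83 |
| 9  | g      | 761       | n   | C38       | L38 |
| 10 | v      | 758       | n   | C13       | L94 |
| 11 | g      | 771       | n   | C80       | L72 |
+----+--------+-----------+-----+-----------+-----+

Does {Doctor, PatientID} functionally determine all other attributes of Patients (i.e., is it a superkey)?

All 11 rows have distinct {Doctor, PatientID} values, so {Doctor, PatientID} → (all attributes) holds and {Doctor, PatientID} is a superkey.

Yes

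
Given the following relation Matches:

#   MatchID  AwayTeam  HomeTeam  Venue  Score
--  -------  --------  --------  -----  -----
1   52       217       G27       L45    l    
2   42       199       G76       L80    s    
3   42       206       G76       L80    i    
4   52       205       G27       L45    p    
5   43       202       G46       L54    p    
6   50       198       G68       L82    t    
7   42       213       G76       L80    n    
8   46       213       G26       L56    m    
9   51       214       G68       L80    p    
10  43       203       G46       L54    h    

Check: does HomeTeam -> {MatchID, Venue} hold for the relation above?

HomeTeam=G27: rows 1, 4 → {MatchID,Venue} = (52, L45), (52, L45) ✓
HomeTeam=G76: rows 2, 3, 7 → {MatchID,Venue} = (42, L80), (42, L80), (42, L80) ✓
HomeTeam=G46: rows 5, 10 → {MatchID,Venue} = (43, L54), (43, L54) ✓
HomeTeam=G68: rows 6, 9 → {MatchID,Venue} takes values {(50, L82), (51, L80)} — violation
HomeTeam=G26: row 8 → {MatchID,Venue} = (46, L56) ✓
Two rows agree on HomeTeam but differ on {MatchID, Venue}, so HomeTeam -> {MatchID, Venue} does not hold.

No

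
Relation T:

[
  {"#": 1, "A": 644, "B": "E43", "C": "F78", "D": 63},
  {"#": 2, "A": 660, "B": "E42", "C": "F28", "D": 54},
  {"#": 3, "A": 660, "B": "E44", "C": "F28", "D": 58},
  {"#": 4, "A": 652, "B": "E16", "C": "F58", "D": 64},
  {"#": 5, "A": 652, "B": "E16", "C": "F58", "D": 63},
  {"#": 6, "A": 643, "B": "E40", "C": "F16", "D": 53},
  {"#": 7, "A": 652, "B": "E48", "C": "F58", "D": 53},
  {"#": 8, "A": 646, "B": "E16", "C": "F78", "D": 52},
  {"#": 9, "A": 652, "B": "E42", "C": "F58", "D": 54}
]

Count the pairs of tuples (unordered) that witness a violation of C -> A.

C=F78: violating pairs (1,8) — 1 pair.
C=F28: all 2 rows agree on A — 0 pairs.
C=F58: all 4 rows agree on A — 0 pairs.

1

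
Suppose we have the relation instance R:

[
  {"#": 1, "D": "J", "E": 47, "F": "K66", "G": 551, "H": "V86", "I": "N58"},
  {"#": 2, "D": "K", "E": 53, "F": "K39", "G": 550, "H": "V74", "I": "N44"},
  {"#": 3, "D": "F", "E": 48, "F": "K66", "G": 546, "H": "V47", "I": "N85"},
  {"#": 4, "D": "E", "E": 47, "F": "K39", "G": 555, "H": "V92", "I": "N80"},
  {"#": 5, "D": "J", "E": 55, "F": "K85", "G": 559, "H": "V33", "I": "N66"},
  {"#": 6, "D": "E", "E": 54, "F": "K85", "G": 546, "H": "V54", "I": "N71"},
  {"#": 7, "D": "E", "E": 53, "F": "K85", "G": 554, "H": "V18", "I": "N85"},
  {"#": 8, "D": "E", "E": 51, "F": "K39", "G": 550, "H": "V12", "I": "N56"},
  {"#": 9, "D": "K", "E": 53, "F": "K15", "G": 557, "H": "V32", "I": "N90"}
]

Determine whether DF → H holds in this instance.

No

(D=J, F=K66): row 1 → H = V86 ✓
(D=K, F=K39): row 2 → H = V74 ✓
(D=F, F=K66): row 3 → H = V47 ✓
(D=E, F=K39): rows 4, 8 → H takes values {V92, V12} — violation
(D=J, F=K85): row 5 → H = V33 ✓
(D=E, F=K85): rows 6, 7 → H takes values {V54, V18} — violation
(D=K, F=K15): row 9 → H = V32 ✓
Two rows agree on DF but differ on H, so DF → H does not hold.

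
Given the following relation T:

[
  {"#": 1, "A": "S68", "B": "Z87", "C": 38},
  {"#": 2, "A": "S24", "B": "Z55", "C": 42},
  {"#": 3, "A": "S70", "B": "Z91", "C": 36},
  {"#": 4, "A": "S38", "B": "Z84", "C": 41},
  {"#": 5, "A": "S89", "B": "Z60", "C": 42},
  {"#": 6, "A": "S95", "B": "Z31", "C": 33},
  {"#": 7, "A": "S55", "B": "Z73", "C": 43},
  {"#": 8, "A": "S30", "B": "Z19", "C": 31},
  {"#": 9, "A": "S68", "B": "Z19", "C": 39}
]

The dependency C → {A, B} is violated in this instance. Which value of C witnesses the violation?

42

C=38: row 1 → {A,B} = (S68, Z87) ✓
C=42: rows 2, 5 → {A,B} takes values {(S24, Z55), (S89, Z60)} — violation
C=36: row 3 → {A,B} = (S70, Z91) ✓
C=41: row 4 → {A,B} = (S38, Z84) ✓
C=33: row 6 → {A,B} = (S95, Z31) ✓
C=43: row 7 → {A,B} = (S55, Z73) ✓
C=31: row 8 → {A,B} = (S30, Z19) ✓
C=39: row 9 → {A,B} = (S68, Z19) ✓
The only C value with inconsistent RHS is C=42.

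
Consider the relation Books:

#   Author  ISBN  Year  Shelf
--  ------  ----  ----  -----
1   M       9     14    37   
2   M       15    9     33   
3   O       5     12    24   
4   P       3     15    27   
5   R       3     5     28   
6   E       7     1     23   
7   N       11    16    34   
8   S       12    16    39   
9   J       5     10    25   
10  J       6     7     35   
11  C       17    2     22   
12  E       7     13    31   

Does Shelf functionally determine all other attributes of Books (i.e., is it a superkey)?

All 12 rows have distinct Shelf values, so Shelf → (all attributes) holds and Shelf is a superkey.

Yes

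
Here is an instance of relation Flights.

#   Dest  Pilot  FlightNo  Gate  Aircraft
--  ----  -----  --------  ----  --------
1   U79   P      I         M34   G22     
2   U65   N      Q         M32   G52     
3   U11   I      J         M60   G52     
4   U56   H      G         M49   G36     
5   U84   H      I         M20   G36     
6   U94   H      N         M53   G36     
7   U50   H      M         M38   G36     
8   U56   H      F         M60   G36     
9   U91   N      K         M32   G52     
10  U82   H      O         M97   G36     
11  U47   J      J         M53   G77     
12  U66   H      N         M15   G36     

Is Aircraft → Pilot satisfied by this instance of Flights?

No

Aircraft=G22: row 1 → Pilot = P ✓
Aircraft=G52: rows 2, 3, 9 → Pilot takes values {N, I} — violation
Aircraft=G36: rows 4, 5, 6, 7, 8, 10, 12 → Pilot = H, H, H, H, H, H, H ✓
Aircraft=G77: row 11 → Pilot = J ✓
Two rows agree on Aircraft but differ on Pilot, so Aircraft → Pilot does not hold.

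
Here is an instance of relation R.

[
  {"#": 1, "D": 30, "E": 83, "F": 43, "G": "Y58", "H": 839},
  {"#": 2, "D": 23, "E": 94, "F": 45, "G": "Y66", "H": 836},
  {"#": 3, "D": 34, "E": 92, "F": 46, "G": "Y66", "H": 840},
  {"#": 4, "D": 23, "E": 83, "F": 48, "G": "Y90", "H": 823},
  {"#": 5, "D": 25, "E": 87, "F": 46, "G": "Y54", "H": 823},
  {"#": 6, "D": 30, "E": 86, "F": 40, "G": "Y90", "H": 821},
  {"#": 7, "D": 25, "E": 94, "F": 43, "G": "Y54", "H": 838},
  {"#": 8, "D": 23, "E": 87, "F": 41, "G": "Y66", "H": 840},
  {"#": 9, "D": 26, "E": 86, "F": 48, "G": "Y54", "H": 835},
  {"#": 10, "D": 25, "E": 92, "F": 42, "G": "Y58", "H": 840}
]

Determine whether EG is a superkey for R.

Yes

All 10 rows have distinct EG values, so EG → (all attributes) holds and EG is a superkey.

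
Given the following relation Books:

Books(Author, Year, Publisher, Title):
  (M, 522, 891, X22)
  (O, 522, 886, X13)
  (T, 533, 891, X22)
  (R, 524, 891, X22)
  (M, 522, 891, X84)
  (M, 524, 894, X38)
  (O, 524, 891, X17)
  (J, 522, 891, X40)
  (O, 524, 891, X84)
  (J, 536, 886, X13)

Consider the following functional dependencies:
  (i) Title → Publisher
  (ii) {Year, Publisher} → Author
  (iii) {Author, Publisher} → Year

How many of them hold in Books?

(i) Title → Publisher: every LHS value maps to a single RHS value — holds.
(ii) {Year, Publisher} → Author: (Year=522, Publisher=891): 3 rows → Author takes values {M, J} — violation; (Year=524, Publisher=891): 3 rows → Author takes values {R, O} — violation — fails.
(iii) {Author, Publisher} → Year: every LHS value maps to a single RHS value — holds.
2 of the 3 dependencies hold.

2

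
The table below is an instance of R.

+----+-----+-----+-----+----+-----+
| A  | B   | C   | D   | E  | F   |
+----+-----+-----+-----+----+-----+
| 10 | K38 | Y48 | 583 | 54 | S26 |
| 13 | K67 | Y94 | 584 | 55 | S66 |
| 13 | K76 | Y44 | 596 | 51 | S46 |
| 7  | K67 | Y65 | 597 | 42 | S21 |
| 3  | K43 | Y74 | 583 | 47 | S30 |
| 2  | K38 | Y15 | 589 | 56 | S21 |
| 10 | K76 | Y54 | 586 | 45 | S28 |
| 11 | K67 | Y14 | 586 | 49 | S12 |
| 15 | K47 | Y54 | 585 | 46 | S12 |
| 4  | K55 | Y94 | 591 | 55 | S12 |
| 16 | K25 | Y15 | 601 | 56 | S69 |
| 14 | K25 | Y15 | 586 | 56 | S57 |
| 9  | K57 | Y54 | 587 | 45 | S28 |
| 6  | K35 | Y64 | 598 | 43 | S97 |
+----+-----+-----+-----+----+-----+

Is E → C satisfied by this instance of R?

Yes

E=54: 1 row → C = Y48 ✓
E=55: 2 rows → C = Y94, Y94 ✓
E=51: 1 row → C = Y44 ✓
E=42: 1 row → C = Y65 ✓
E=47: 1 row → C = Y74 ✓
E=56: 3 rows → C = Y15, Y15, Y15 ✓
E=45: 2 rows → C = Y54, Y54 ✓
E=49: 1 row → C = Y14 ✓
E=46: 1 row → C = Y54 ✓
E=43: 1 row → C = Y64 ✓
Every E value is associated with a single C value, so E → C holds.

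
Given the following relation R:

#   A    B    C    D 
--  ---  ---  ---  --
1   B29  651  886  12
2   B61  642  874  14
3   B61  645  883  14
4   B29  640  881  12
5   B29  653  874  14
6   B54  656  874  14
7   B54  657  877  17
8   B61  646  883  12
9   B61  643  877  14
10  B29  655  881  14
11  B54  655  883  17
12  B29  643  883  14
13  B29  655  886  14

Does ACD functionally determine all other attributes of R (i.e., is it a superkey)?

All 13 rows have distinct ACD values, so ACD → (all attributes) holds and ACD is a superkey.

Yes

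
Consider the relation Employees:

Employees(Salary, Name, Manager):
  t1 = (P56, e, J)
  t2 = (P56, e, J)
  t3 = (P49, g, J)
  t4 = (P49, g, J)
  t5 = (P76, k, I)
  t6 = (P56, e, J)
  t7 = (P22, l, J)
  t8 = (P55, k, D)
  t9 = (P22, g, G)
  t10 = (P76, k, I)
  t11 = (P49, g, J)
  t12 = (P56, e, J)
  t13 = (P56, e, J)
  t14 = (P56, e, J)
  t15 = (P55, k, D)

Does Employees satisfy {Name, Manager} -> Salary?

Yes

(Name=e, Manager=J): rows 1, 2, 6, 12, 13, 14 → Salary = P56, P56, P56, P56, P56, P56 ✓
(Name=g, Manager=J): rows 3, 4, 11 → Salary = P49, P49, P49 ✓
(Name=k, Manager=I): rows 5, 10 → Salary = P76, P76 ✓
(Name=l, Manager=J): row 7 → Salary = P22 ✓
(Name=k, Manager=D): rows 8, 15 → Salary = P55, P55 ✓
(Name=g, Manager=G): row 9 → Salary = P22 ✓
Every {Name, Manager} value is associated with a single Salary value, so {Name, Manager} -> Salary holds.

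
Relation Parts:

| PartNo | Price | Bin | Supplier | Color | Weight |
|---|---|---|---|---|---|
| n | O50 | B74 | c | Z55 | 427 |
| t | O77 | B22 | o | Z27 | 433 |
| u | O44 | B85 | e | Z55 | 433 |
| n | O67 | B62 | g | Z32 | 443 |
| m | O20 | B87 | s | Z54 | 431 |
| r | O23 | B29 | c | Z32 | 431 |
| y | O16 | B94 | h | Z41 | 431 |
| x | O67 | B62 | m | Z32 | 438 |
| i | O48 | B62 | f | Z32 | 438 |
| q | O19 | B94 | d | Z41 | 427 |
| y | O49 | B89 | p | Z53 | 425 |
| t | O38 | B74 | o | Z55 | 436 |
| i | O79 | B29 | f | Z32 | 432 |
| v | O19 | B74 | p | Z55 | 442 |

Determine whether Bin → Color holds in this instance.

Yes

Bin=B74: 3 rows → Color = Z55, Z55, Z55 ✓
Bin=B22: 1 row → Color = Z27 ✓
Bin=B85: 1 row → Color = Z55 ✓
Bin=B62: 3 rows → Color = Z32, Z32, Z32 ✓
Bin=B87: 1 row → Color = Z54 ✓
Bin=B29: 2 rows → Color = Z32, Z32 ✓
Bin=B94: 2 rows → Color = Z41, Z41 ✓
Bin=B89: 1 row → Color = Z53 ✓
Every Bin value is associated with a single Color value, so Bin → Color holds.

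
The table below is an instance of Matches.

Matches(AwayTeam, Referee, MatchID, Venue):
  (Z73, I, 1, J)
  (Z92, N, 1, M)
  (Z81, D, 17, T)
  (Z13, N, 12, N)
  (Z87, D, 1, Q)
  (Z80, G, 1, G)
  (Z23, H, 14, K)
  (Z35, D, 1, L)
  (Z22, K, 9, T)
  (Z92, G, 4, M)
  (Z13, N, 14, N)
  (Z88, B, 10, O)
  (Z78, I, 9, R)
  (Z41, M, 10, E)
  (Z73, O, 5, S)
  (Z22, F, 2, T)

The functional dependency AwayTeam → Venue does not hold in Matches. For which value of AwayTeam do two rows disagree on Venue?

Z73

AwayTeam=Z73: 2 rows → Venue takes values {J, S} — violation
AwayTeam=Z92: 2 rows → Venue = M, M ✓
AwayTeam=Z81: 1 row → Venue = T ✓
AwayTeam=Z13: 2 rows → Venue = N, N ✓
AwayTeam=Z87: 1 row → Venue = Q ✓
AwayTeam=Z80: 1 row → Venue = G ✓
AwayTeam=Z23: 1 row → Venue = K ✓
AwayTeam=Z35: 1 row → Venue = L ✓
AwayTeam=Z22: 2 rows → Venue = T, T ✓
AwayTeam=Z88: 1 row → Venue = O ✓
AwayTeam=Z78: 1 row → Venue = R ✓
AwayTeam=Z41: 1 row → Venue = E ✓
The only AwayTeam value with inconsistent Venue is AwayTeam=Z73.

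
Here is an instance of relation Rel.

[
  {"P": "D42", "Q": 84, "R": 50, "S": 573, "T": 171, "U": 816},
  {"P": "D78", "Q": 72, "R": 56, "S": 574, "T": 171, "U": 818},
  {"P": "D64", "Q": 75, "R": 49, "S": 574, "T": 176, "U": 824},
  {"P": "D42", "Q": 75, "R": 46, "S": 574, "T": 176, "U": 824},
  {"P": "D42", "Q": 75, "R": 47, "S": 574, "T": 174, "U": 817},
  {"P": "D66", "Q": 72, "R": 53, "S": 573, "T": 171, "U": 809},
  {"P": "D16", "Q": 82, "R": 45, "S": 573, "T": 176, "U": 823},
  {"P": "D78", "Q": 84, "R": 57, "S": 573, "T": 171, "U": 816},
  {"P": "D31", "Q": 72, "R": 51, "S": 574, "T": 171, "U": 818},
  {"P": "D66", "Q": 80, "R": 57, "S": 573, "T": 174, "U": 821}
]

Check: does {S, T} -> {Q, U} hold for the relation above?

No

(S=573, T=171): 3 rows → {Q,U} takes values {(84, 816), (72, 809)} — violation
(S=574, T=171): 2 rows → {Q,U} = (72, 818), (72, 818) ✓
(S=574, T=176): 2 rows → {Q,U} = (75, 824), (75, 824) ✓
(S=574, T=174): 1 row → {Q,U} = (75, 817) ✓
(S=573, T=176): 1 row → {Q,U} = (82, 823) ✓
(S=573, T=174): 1 row → {Q,U} = (80, 821) ✓
Two rows agree on {S, T} but differ on {Q, U}, so {S, T} -> {Q, U} does not hold.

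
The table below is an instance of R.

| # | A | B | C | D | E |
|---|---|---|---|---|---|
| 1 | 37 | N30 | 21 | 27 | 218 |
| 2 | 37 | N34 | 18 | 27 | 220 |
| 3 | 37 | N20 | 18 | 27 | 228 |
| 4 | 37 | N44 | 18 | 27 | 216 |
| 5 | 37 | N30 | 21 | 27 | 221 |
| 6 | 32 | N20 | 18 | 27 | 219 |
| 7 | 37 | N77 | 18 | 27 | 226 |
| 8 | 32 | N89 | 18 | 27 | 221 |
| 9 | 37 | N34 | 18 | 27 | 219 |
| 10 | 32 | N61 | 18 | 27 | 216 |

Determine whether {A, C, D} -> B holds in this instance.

No

(A=37, C=21, D=27): rows 1, 5 → B = N30, N30 ✓
(A=37, C=18, D=27): rows 2, 3, 4, 7, 9 → B takes values {N34, N20, N44, N77} — violation
(A=32, C=18, D=27): rows 6, 8, 10 → B takes values {N20, N89, N61} — violation
Two rows agree on {A, C, D} but differ on B, so {A, C, D} -> B does not hold.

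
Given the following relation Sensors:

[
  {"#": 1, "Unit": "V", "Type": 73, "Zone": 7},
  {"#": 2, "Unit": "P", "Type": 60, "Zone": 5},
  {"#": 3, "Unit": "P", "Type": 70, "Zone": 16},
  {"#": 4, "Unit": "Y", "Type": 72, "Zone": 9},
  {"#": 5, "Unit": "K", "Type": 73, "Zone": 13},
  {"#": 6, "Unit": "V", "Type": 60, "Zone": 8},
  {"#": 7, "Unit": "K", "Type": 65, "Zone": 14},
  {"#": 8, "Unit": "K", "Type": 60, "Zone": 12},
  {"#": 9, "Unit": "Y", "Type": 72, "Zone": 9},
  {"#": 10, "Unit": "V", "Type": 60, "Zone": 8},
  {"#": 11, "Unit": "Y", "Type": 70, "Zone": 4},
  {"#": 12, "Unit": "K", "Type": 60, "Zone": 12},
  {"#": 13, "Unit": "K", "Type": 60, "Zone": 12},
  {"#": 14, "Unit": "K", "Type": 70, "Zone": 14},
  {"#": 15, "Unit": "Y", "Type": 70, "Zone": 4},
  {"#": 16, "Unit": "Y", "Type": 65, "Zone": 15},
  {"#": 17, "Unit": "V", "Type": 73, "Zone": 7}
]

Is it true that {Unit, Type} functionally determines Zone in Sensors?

(Unit=V, Type=73): rows 1, 17 → Zone = 7, 7 ✓
(Unit=P, Type=60): row 2 → Zone = 5 ✓
(Unit=P, Type=70): row 3 → Zone = 16 ✓
(Unit=Y, Type=72): rows 4, 9 → Zone = 9, 9 ✓
(Unit=K, Type=73): row 5 → Zone = 13 ✓
(Unit=V, Type=60): rows 6, 10 → Zone = 8, 8 ✓
(Unit=K, Type=65): row 7 → Zone = 14 ✓
(Unit=K, Type=60): rows 8, 12, 13 → Zone = 12, 12, 12 ✓
(Unit=Y, Type=70): rows 11, 15 → Zone = 4, 4 ✓
(Unit=K, Type=70): row 14 → Zone = 14 ✓
(Unit=Y, Type=65): row 16 → Zone = 15 ✓
Every {Unit, Type} value is associated with a single Zone value, so {Unit, Type} → Zone holds.

Yes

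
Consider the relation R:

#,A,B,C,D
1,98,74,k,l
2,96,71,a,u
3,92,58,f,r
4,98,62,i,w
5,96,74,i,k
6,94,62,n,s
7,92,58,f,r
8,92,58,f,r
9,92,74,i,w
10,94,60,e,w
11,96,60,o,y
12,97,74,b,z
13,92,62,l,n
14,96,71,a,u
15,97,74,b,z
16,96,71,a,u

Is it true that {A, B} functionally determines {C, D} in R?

Yes

(A=98, B=74): row 1 → {C,D} = (k, l) ✓
(A=96, B=71): rows 2, 14, 16 → {C,D} = (a, u), (a, u), (a, u) ✓
(A=92, B=58): rows 3, 7, 8 → {C,D} = (f, r), (f, r), (f, r) ✓
(A=98, B=62): row 4 → {C,D} = (i, w) ✓
(A=96, B=74): row 5 → {C,D} = (i, k) ✓
(A=94, B=62): row 6 → {C,D} = (n, s) ✓
(A=92, B=74): row 9 → {C,D} = (i, w) ✓
(A=94, B=60): row 10 → {C,D} = (e, w) ✓
(A=96, B=60): row 11 → {C,D} = (o, y) ✓
(A=97, B=74): rows 12, 15 → {C,D} = (b, z), (b, z) ✓
(A=92, B=62): row 13 → {C,D} = (l, n) ✓
Every {A, B} value is associated with a single {C, D} value, so {A, B} → {C, D} holds.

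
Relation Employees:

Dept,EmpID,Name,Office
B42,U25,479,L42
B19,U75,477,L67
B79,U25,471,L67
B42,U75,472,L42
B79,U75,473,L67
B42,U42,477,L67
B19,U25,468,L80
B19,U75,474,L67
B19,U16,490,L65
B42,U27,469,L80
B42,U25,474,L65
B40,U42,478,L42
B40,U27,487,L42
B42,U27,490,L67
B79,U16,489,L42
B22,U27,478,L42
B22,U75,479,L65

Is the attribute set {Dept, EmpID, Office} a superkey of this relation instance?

No

Two distinct rows share (Dept=B19, EmpID=U75, Office=L67), so {Dept, EmpID, Office} does not determine every attribute — not a superkey.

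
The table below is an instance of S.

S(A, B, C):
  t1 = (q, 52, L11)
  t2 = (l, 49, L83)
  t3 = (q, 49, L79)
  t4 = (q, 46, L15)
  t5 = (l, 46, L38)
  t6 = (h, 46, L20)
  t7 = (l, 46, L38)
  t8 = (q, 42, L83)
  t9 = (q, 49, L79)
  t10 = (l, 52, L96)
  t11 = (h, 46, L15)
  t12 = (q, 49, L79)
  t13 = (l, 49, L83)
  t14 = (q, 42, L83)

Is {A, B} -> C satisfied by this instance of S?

No

(A=q, B=52): row 1 → C = L11 ✓
(A=l, B=49): rows 2, 13 → C = L83, L83 ✓
(A=q, B=49): rows 3, 9, 12 → C = L79, L79, L79 ✓
(A=q, B=46): row 4 → C = L15 ✓
(A=l, B=46): rows 5, 7 → C = L38, L38 ✓
(A=h, B=46): rows 6, 11 → C takes values {L20, L15} — violation
(A=q, B=42): rows 8, 14 → C = L83, L83 ✓
(A=l, B=52): row 10 → C = L96 ✓
Two rows agree on {A, B} but differ on C, so {A, B} -> C does not hold.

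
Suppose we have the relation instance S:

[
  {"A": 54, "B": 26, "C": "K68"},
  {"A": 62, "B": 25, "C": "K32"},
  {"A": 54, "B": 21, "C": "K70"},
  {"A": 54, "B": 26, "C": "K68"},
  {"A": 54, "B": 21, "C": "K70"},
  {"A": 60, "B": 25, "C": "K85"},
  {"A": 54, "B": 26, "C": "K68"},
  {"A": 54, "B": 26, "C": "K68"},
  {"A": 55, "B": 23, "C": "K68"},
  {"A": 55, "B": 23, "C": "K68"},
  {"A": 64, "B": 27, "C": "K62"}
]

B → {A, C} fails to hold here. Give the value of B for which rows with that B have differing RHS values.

B=26: 4 rows → {A,C} = (54, K68), (54, K68), (54, K68), (54, K68) ✓
B=25: 2 rows → {A,C} takes values {(62, K32), (60, K85)} — violation
B=21: 2 rows → {A,C} = (54, K70), (54, K70) ✓
B=23: 2 rows → {A,C} = (55, K68), (55, K68) ✓
B=27: 1 row → {A,C} = (64, K62) ✓
The only B value with inconsistent RHS is B=25.

25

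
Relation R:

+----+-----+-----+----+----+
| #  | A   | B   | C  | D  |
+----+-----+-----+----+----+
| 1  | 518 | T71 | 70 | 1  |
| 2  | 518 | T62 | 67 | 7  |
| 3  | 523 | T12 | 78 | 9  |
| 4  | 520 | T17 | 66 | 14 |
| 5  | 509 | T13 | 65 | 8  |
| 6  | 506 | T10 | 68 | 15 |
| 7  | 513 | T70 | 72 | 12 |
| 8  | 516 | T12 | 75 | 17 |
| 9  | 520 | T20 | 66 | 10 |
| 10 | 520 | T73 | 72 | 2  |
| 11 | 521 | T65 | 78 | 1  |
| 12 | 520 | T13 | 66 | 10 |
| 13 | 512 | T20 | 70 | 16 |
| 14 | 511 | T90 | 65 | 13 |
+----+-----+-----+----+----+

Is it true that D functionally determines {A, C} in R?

No

D=1: rows 1, 11 → {A,C} takes values {(518, 70), (521, 78)} — violation
D=7: row 2 → {A,C} = (518, 67) ✓
D=9: row 3 → {A,C} = (523, 78) ✓
D=14: row 4 → {A,C} = (520, 66) ✓
D=8: row 5 → {A,C} = (509, 65) ✓
D=15: row 6 → {A,C} = (506, 68) ✓
D=12: row 7 → {A,C} = (513, 72) ✓
D=17: row 8 → {A,C} = (516, 75) ✓
D=10: rows 9, 12 → {A,C} = (520, 66), (520, 66) ✓
D=2: row 10 → {A,C} = (520, 72) ✓
D=16: row 13 → {A,C} = (512, 70) ✓
D=13: row 14 → {A,C} = (511, 65) ✓
Two rows agree on D but differ on {A, C}, so D → {A, C} does not hold.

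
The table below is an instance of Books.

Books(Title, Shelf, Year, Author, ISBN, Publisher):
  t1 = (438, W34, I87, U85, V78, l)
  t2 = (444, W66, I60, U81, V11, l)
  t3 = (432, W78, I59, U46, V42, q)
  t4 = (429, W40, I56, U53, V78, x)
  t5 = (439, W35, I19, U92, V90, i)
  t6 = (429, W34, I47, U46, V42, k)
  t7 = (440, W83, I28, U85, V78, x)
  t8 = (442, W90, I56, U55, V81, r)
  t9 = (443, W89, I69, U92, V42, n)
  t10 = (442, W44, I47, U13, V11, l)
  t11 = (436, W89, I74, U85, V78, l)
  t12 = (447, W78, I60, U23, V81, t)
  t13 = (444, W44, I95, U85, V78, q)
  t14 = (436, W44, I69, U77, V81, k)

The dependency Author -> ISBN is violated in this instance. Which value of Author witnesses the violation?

Author=U85: rows 1, 7, 11, 13 → ISBN = V78, V78, V78, V78 ✓
Author=U81: row 2 → ISBN = V11 ✓
Author=U46: rows 3, 6 → ISBN = V42, V42 ✓
Author=U53: row 4 → ISBN = V78 ✓
Author=U92: rows 5, 9 → ISBN takes values {V90, V42} — violation
Author=U55: row 8 → ISBN = V81 ✓
Author=U13: row 10 → ISBN = V11 ✓
Author=U23: row 12 → ISBN = V81 ✓
Author=U77: row 14 → ISBN = V81 ✓
The only Author value with inconsistent ISBN is Author=U92.

U92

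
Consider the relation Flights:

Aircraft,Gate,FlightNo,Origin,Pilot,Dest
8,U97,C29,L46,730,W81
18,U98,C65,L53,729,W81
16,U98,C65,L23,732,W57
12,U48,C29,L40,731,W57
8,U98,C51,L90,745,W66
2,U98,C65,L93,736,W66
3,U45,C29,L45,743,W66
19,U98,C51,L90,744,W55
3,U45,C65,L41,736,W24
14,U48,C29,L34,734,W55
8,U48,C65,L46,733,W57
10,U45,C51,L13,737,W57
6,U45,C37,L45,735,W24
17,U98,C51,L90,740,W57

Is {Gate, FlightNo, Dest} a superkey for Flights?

All 14 rows have distinct {Gate, FlightNo, Dest} values, so {Gate, FlightNo, Dest} → (all attributes) holds and {Gate, FlightNo, Dest} is a superkey.

Yes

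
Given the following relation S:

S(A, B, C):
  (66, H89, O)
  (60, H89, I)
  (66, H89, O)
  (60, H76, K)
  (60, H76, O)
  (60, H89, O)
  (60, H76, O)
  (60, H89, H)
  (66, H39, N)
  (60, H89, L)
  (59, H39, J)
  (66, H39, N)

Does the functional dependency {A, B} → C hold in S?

(A=66, B=H89): 2 rows → C = O, O ✓
(A=60, B=H89): 4 rows → C takes values {I, O, H, L} — violation
(A=60, B=H76): 3 rows → C takes values {K, O} — violation
(A=66, B=H39): 2 rows → C = N, N ✓
(A=59, B=H39): 1 row → C = J ✓
Two rows agree on {A, B} but differ on C, so {A, B} → C does not hold.

No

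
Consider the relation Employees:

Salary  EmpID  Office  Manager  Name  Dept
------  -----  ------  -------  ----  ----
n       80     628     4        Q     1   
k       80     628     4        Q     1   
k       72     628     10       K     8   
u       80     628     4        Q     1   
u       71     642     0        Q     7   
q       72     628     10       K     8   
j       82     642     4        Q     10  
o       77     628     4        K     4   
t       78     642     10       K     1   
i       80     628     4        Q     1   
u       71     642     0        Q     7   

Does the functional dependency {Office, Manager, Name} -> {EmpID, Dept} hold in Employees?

Yes

(Office=628, Manager=4, Name=Q): 4 rows → {EmpID,Dept} = (80, 1), (80, 1), (80, 1), (80, 1) ✓
(Office=628, Manager=10, Name=K): 2 rows → {EmpID,Dept} = (72, 8), (72, 8) ✓
(Office=642, Manager=0, Name=Q): 2 rows → {EmpID,Dept} = (71, 7), (71, 7) ✓
(Office=642, Manager=4, Name=Q): 1 row → {EmpID,Dept} = (82, 10) ✓
(Office=628, Manager=4, Name=K): 1 row → {EmpID,Dept} = (77, 4) ✓
(Office=642, Manager=10, Name=K): 1 row → {EmpID,Dept} = (78, 1) ✓
Every {Office, Manager, Name} value is associated with a single {EmpID, Dept} value, so {Office, Manager, Name} -> {EmpID, Dept} holds.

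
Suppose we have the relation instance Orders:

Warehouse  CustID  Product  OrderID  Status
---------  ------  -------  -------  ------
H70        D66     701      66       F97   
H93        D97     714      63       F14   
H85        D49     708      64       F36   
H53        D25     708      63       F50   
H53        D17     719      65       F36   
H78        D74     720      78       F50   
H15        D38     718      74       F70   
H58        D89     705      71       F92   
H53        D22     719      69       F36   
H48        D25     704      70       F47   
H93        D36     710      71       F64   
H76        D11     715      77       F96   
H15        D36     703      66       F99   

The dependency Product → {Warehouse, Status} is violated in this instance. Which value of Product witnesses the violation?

Product=701: 1 row → {Warehouse,Status} = (H70, F97) ✓
Product=714: 1 row → {Warehouse,Status} = (H93, F14) ✓
Product=708: 2 rows → {Warehouse,Status} takes values {(H85, F36), (H53, F50)} — violation
Product=719: 2 rows → {Warehouse,Status} = (H53, F36), (H53, F36) ✓
Product=720: 1 row → {Warehouse,Status} = (H78, F50) ✓
Product=718: 1 row → {Warehouse,Status} = (H15, F70) ✓
Product=705: 1 row → {Warehouse,Status} = (H58, F92) ✓
Product=704: 1 row → {Warehouse,Status} = (H48, F47) ✓
Product=710: 1 row → {Warehouse,Status} = (H93, F64) ✓
Product=715: 1 row → {Warehouse,Status} = (H76, F96) ✓
Product=703: 1 row → {Warehouse,Status} = (H15, F99) ✓
The only Product value with inconsistent RHS is Product=708.

708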